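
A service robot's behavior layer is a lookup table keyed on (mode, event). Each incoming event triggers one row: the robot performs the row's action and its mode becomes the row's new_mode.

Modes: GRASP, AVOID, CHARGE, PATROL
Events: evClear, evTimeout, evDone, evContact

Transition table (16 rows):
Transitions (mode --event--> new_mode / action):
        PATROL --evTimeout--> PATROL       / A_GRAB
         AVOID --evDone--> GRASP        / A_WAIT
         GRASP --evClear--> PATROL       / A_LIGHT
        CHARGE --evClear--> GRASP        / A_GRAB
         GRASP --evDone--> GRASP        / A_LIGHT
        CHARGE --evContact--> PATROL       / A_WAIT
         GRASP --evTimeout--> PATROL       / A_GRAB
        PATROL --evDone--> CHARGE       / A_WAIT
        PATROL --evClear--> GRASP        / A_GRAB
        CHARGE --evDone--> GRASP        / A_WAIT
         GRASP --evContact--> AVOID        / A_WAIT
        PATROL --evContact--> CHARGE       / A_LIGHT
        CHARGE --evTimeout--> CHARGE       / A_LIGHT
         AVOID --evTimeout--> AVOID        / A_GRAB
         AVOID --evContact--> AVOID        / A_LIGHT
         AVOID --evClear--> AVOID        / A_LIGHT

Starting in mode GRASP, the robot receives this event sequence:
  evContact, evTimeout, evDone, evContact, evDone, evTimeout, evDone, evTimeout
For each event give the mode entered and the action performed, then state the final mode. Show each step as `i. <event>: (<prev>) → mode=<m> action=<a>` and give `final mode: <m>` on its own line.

final mode: CHARGE

1. evContact: (GRASP) → mode=AVOID action=A_WAIT
2. evTimeout: (AVOID) → mode=AVOID action=A_GRAB
3. evDone: (AVOID) → mode=GRASP action=A_WAIT
4. evContact: (GRASP) → mode=AVOID action=A_WAIT
5. evDone: (AVOID) → mode=GRASP action=A_WAIT
6. evTimeout: (GRASP) → mode=PATROL action=A_GRAB
7. evDone: (PATROL) → mode=CHARGE action=A_WAIT
8. evTimeout: (CHARGE) → mode=CHARGE action=A_LIGHT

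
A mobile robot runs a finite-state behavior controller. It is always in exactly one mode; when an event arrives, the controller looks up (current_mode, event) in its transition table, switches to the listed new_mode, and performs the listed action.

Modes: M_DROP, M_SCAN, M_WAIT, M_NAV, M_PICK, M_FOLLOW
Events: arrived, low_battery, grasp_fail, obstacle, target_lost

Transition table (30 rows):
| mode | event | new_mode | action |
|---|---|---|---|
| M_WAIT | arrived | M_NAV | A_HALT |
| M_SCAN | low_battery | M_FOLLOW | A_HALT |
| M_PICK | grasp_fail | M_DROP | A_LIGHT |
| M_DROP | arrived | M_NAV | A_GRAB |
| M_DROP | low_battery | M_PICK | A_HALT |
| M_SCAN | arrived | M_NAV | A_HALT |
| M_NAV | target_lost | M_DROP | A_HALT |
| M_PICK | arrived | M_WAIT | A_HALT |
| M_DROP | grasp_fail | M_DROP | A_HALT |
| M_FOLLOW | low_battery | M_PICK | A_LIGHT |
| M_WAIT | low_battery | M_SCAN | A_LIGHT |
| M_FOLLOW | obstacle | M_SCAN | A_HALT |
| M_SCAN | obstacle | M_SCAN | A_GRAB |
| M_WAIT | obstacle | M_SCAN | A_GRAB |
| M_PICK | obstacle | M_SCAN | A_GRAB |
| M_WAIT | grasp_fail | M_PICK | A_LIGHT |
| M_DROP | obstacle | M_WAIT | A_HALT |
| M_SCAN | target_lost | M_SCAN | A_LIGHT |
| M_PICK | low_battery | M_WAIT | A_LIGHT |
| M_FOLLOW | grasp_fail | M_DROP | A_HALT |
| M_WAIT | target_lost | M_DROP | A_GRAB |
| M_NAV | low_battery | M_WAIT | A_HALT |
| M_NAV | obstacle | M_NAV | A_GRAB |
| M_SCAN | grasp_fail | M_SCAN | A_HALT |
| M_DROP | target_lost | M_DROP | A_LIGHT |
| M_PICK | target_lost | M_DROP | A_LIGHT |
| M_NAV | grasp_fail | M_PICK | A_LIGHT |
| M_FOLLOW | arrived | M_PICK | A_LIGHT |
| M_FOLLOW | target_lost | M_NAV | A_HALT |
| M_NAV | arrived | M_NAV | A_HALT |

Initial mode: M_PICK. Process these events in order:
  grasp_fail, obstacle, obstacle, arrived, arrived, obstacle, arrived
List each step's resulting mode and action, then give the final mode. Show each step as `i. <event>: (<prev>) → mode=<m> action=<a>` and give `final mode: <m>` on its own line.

1. grasp_fail: (M_PICK) → mode=M_DROP action=A_LIGHT
2. obstacle: (M_DROP) → mode=M_WAIT action=A_HALT
3. obstacle: (M_WAIT) → mode=M_SCAN action=A_GRAB
4. arrived: (M_SCAN) → mode=M_NAV action=A_HALT
5. arrived: (M_NAV) → mode=M_NAV action=A_HALT
6. obstacle: (M_NAV) → mode=M_NAV action=A_GRAB
7. arrived: (M_NAV) → mode=M_NAV action=A_HALT

final mode: M_NAV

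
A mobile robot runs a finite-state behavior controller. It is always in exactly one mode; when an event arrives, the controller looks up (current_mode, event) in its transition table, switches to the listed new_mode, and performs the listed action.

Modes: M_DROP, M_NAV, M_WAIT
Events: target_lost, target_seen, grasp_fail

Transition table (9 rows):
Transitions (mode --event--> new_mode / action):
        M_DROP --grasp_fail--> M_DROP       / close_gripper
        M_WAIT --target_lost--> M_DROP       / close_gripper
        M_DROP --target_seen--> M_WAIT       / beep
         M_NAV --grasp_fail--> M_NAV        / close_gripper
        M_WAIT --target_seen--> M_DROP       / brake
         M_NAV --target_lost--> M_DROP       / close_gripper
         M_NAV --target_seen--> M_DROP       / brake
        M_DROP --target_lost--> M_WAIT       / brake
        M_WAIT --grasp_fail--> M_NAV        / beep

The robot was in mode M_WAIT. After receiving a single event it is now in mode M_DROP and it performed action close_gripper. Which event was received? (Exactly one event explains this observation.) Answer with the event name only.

target_lost

try target_lost: (M_WAIT, target_lost) → (M_DROP, close_gripper)  ← matches
try target_seen: (M_WAIT, target_seen) → (M_DROP, brake)
try grasp_fail: (M_WAIT, grasp_fail) → (M_NAV, beep)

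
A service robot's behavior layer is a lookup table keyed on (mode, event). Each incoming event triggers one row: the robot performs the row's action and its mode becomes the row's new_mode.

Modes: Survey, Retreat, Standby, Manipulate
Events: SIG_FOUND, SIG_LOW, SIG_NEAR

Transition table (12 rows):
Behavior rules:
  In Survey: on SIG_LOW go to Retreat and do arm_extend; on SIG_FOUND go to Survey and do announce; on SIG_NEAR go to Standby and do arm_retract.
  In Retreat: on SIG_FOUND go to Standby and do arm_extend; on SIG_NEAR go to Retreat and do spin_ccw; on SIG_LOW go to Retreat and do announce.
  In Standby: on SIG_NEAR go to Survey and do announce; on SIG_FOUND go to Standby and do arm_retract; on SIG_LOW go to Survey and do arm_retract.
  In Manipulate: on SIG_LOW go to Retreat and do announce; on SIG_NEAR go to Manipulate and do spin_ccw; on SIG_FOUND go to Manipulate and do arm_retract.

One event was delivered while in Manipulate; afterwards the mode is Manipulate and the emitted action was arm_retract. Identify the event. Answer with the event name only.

SIG_FOUND

try SIG_FOUND: (Manipulate, SIG_FOUND) → (Manipulate, arm_retract)  ← matches
try SIG_LOW: (Manipulate, SIG_LOW) → (Retreat, announce)
try SIG_NEAR: (Manipulate, SIG_NEAR) → (Manipulate, spin_ccw)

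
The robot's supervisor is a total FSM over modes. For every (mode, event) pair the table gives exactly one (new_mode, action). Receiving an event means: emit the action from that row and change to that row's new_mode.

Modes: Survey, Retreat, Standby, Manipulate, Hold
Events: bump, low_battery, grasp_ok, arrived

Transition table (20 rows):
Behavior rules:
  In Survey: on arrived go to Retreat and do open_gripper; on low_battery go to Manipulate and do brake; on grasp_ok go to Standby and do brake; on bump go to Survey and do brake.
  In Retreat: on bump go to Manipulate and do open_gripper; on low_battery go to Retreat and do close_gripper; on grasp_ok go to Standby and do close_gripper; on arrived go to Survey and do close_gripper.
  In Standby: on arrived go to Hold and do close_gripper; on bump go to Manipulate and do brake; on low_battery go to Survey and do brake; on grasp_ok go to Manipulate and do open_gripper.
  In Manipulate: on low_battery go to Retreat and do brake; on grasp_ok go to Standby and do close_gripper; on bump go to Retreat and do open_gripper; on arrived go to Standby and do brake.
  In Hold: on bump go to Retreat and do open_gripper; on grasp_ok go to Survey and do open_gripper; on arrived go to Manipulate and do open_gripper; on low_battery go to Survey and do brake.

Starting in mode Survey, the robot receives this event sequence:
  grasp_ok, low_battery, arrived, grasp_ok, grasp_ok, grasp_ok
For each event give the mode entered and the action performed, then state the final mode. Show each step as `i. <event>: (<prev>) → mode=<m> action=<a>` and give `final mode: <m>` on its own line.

final mode: Standby

1. grasp_ok: (Survey) → mode=Standby action=brake
2. low_battery: (Standby) → mode=Survey action=brake
3. arrived: (Survey) → mode=Retreat action=open_gripper
4. grasp_ok: (Retreat) → mode=Standby action=close_gripper
5. grasp_ok: (Standby) → mode=Manipulate action=open_gripper
6. grasp_ok: (Manipulate) → mode=Standby action=close_gripper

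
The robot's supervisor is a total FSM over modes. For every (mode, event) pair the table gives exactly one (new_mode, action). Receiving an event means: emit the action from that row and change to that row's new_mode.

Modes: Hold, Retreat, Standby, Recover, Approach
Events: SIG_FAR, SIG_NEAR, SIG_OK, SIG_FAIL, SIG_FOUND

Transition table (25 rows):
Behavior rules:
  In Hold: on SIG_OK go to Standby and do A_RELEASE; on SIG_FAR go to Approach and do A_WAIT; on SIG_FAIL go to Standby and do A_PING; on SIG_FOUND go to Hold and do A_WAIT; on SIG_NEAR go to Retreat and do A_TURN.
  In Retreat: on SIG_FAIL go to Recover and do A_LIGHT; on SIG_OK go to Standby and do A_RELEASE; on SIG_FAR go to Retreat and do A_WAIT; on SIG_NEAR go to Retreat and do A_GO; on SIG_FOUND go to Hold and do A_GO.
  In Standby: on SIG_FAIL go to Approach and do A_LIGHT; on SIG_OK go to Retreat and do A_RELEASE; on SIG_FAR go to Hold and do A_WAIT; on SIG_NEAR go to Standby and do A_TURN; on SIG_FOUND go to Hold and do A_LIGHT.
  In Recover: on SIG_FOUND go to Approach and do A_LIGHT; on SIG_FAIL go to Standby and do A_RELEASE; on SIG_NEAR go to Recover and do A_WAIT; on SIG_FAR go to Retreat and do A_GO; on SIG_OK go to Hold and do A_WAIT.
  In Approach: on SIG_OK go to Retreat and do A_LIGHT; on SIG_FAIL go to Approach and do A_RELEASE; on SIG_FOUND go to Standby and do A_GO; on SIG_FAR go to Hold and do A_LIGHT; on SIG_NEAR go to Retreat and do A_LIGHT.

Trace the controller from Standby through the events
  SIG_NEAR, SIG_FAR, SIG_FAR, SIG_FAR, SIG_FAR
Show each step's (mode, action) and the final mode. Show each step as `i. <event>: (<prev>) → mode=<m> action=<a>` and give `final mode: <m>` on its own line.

final mode: Approach

1. SIG_NEAR: (Standby) → mode=Standby action=A_TURN
2. SIG_FAR: (Standby) → mode=Hold action=A_WAIT
3. SIG_FAR: (Hold) → mode=Approach action=A_WAIT
4. SIG_FAR: (Approach) → mode=Hold action=A_LIGHT
5. SIG_FAR: (Hold) → mode=Approach action=A_WAIT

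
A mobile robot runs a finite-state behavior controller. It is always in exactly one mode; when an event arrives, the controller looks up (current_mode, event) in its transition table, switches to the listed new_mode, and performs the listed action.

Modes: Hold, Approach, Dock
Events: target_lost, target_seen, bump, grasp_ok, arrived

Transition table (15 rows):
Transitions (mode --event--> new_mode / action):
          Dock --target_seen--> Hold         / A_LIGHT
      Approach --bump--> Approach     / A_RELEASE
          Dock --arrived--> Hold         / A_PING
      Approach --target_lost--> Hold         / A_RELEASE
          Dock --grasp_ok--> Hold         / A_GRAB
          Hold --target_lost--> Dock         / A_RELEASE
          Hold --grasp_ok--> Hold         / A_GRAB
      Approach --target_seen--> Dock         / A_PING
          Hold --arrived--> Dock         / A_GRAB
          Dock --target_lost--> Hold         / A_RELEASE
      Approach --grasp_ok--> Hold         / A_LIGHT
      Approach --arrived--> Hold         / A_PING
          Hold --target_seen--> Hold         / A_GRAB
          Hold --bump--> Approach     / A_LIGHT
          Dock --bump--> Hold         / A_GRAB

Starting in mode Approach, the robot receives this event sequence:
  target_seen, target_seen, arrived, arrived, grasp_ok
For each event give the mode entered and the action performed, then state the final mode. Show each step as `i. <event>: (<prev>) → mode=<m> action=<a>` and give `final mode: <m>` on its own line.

final mode: Hold

1. target_seen: (Approach) → mode=Dock action=A_PING
2. target_seen: (Dock) → mode=Hold action=A_LIGHT
3. arrived: (Hold) → mode=Dock action=A_GRAB
4. arrived: (Dock) → mode=Hold action=A_PING
5. grasp_ok: (Hold) → mode=Hold action=A_GRAB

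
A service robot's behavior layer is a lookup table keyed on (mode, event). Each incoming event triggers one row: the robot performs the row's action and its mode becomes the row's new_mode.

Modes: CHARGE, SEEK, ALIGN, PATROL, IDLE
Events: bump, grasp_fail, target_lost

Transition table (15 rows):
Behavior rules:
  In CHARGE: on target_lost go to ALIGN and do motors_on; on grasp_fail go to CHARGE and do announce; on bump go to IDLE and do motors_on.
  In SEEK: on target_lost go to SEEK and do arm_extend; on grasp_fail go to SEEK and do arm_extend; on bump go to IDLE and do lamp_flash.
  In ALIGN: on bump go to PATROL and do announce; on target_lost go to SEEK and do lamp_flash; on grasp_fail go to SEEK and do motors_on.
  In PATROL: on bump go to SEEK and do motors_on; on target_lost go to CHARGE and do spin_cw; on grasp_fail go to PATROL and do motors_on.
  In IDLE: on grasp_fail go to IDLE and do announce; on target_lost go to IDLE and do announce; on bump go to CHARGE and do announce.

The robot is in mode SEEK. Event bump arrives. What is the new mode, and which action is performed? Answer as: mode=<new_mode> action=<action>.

mode=IDLE action=lamp_flash

current mode = SEEK; filter table to that mode:
  (SEEK, target_lost) → (SEEK, arm_extend)
  (SEEK, grasp_fail) → (SEEK, arm_extend)
  (SEEK, bump) → (IDLE, lamp_flash)  ← event matches
event = bump selects (IDLE, lamp_flash)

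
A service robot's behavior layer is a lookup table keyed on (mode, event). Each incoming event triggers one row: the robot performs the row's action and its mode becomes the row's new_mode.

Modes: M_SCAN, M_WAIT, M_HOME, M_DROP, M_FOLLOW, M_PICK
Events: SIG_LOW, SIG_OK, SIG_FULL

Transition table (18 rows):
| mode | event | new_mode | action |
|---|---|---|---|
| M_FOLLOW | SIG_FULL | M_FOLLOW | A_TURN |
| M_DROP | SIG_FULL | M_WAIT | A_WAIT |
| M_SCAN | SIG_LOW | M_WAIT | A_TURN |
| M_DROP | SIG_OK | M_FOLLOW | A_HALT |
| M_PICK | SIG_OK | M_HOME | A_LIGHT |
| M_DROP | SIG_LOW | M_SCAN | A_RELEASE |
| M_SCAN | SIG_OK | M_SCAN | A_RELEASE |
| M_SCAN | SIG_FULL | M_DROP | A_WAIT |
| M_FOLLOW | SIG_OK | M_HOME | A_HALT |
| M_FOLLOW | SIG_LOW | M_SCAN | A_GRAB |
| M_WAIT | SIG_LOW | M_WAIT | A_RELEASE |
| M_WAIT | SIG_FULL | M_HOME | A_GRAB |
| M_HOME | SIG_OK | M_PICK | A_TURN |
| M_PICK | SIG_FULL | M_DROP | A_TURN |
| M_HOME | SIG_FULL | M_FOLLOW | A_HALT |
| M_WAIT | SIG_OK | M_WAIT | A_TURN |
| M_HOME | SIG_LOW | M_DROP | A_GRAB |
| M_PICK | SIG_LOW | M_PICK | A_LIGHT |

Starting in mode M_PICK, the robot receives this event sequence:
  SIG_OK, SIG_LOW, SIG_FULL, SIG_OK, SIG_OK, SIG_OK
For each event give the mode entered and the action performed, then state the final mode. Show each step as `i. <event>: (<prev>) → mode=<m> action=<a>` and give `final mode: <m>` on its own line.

1. SIG_OK: (M_PICK) → mode=M_HOME action=A_LIGHT
2. SIG_LOW: (M_HOME) → mode=M_DROP action=A_GRAB
3. SIG_FULL: (M_DROP) → mode=M_WAIT action=A_WAIT
4. SIG_OK: (M_WAIT) → mode=M_WAIT action=A_TURN
5. SIG_OK: (M_WAIT) → mode=M_WAIT action=A_TURN
6. SIG_OK: (M_WAIT) → mode=M_WAIT action=A_TURN

final mode: M_WAIT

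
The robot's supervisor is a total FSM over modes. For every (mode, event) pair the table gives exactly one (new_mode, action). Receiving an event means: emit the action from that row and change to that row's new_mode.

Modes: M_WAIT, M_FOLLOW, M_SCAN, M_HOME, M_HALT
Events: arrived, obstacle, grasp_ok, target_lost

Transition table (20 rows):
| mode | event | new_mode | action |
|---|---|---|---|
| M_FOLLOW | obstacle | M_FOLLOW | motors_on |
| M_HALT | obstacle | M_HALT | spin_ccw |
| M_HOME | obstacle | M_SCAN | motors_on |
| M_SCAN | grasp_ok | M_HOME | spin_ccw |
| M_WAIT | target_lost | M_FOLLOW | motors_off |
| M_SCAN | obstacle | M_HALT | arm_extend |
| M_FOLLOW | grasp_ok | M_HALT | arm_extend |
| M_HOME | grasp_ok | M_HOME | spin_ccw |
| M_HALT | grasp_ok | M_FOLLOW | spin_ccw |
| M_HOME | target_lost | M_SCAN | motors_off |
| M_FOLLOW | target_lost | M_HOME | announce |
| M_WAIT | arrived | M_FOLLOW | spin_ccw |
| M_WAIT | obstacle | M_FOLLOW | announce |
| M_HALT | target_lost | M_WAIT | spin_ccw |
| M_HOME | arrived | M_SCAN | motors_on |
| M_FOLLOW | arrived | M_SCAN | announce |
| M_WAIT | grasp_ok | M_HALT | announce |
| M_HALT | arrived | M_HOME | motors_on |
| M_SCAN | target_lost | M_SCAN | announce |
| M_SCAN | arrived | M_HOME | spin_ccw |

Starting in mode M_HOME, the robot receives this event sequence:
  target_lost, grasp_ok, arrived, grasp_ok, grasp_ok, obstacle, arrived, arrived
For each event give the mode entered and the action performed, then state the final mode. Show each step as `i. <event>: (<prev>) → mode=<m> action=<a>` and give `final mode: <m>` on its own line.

final mode: M_SCAN

1. target_lost: (M_HOME) → mode=M_SCAN action=motors_off
2. grasp_ok: (M_SCAN) → mode=M_HOME action=spin_ccw
3. arrived: (M_HOME) → mode=M_SCAN action=motors_on
4. grasp_ok: (M_SCAN) → mode=M_HOME action=spin_ccw
5. grasp_ok: (M_HOME) → mode=M_HOME action=spin_ccw
6. obstacle: (M_HOME) → mode=M_SCAN action=motors_on
7. arrived: (M_SCAN) → mode=M_HOME action=spin_ccw
8. arrived: (M_HOME) → mode=M_SCAN action=motors_on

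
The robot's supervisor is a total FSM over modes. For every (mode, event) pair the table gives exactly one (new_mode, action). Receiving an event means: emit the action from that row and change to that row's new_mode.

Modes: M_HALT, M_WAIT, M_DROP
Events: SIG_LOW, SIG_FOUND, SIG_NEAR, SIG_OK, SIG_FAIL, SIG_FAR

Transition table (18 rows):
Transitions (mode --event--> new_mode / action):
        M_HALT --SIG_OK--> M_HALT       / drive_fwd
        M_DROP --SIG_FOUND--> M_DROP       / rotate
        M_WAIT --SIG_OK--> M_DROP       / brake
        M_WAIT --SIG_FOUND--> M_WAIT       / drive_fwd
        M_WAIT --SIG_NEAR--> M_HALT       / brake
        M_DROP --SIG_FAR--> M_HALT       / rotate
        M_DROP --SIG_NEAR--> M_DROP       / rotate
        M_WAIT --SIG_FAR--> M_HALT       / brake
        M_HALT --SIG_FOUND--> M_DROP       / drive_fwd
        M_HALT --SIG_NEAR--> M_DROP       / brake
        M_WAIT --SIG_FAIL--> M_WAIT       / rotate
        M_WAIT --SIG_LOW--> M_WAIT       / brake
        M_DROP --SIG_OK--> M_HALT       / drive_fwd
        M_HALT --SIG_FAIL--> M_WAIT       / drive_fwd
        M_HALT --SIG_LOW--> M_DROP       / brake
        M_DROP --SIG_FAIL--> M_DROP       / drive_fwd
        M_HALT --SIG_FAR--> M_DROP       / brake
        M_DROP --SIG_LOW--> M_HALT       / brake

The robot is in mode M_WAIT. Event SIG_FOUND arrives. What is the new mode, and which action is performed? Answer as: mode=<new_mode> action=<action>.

mode=M_WAIT action=drive_fwd

current mode = M_WAIT; filter table to that mode:
  (M_WAIT, SIG_OK) → (M_DROP, brake)
  (M_WAIT, SIG_FOUND) → (M_WAIT, drive_fwd)  ← event matches
  (M_WAIT, SIG_NEAR) → (M_HALT, brake)
  (M_WAIT, SIG_FAR) → (M_HALT, brake)
  (M_WAIT, SIG_FAIL) → (M_WAIT, rotate)
  (M_WAIT, SIG_LOW) → (M_WAIT, brake)
event = SIG_FOUND selects (M_WAIT, drive_fwd)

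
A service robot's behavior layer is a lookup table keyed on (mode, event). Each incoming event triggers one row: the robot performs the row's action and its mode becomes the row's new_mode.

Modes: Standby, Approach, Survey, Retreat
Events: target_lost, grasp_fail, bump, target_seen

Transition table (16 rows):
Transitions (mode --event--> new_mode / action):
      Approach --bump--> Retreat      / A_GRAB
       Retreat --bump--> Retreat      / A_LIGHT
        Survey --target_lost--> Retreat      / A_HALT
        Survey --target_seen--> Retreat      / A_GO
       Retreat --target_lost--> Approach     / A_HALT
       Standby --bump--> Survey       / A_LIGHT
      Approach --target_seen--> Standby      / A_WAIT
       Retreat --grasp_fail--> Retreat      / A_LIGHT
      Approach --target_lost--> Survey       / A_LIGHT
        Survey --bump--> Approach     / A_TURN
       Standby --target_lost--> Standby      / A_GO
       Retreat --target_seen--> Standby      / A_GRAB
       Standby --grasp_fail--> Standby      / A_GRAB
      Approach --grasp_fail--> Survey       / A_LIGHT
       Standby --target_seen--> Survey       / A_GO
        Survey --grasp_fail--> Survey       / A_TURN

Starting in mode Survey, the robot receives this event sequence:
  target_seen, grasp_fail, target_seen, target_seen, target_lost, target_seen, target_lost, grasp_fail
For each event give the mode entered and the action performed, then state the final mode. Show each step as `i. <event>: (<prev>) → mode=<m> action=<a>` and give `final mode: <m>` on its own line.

1. target_seen: (Survey) → mode=Retreat action=A_GO
2. grasp_fail: (Retreat) → mode=Retreat action=A_LIGHT
3. target_seen: (Retreat) → mode=Standby action=A_GRAB
4. target_seen: (Standby) → mode=Survey action=A_GO
5. target_lost: (Survey) → mode=Retreat action=A_HALT
6. target_seen: (Retreat) → mode=Standby action=A_GRAB
7. target_lost: (Standby) → mode=Standby action=A_GO
8. grasp_fail: (Standby) → mode=Standby action=A_GRAB

final mode: Standby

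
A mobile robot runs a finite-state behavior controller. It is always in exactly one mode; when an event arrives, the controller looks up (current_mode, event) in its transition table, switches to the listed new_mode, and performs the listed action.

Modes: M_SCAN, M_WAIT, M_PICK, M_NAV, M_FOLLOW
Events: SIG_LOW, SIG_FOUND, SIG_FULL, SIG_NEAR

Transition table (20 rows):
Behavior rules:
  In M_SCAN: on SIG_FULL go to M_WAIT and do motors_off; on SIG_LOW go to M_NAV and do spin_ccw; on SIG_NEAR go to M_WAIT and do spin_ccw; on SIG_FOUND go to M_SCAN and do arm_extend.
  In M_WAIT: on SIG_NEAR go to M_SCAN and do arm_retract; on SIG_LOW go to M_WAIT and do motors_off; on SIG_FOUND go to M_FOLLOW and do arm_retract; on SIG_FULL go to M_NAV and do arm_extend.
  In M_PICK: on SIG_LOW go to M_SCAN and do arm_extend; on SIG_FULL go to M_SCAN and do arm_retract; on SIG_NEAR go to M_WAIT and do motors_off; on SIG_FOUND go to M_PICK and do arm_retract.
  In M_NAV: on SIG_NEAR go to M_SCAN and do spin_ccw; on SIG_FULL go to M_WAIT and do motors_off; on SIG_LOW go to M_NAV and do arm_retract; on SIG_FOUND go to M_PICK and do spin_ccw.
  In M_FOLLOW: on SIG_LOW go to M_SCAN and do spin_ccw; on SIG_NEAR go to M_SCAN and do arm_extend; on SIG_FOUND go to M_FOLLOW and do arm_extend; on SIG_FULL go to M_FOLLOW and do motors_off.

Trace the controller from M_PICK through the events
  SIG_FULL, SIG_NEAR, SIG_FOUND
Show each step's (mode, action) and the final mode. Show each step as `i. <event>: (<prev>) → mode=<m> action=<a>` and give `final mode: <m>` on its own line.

final mode: M_FOLLOW

1. SIG_FULL: (M_PICK) → mode=M_SCAN action=arm_retract
2. SIG_NEAR: (M_SCAN) → mode=M_WAIT action=spin_ccw
3. SIG_FOUND: (M_WAIT) → mode=M_FOLLOW action=arm_retract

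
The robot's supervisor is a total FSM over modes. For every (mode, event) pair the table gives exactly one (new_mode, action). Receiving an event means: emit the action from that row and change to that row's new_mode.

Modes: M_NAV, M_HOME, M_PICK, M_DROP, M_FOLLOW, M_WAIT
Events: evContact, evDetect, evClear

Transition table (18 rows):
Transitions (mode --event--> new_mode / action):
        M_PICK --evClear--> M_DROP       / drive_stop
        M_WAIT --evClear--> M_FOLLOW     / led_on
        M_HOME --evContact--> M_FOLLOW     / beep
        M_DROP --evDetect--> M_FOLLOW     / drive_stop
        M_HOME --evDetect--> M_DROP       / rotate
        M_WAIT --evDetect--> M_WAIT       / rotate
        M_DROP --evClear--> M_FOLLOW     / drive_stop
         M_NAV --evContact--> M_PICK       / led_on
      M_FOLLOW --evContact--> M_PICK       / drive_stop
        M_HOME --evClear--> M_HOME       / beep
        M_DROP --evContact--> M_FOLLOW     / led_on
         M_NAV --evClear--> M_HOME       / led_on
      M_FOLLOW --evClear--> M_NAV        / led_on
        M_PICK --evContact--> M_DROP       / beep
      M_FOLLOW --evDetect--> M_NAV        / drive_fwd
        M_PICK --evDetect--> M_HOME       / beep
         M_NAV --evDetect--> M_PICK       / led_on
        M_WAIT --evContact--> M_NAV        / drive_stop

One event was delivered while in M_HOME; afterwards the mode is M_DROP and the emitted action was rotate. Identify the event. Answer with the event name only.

try evContact: (M_HOME, evContact) → (M_FOLLOW, beep)
try evDetect: (M_HOME, evDetect) → (M_DROP, rotate)  ← matches
try evClear: (M_HOME, evClear) → (M_HOME, beep)

evDetect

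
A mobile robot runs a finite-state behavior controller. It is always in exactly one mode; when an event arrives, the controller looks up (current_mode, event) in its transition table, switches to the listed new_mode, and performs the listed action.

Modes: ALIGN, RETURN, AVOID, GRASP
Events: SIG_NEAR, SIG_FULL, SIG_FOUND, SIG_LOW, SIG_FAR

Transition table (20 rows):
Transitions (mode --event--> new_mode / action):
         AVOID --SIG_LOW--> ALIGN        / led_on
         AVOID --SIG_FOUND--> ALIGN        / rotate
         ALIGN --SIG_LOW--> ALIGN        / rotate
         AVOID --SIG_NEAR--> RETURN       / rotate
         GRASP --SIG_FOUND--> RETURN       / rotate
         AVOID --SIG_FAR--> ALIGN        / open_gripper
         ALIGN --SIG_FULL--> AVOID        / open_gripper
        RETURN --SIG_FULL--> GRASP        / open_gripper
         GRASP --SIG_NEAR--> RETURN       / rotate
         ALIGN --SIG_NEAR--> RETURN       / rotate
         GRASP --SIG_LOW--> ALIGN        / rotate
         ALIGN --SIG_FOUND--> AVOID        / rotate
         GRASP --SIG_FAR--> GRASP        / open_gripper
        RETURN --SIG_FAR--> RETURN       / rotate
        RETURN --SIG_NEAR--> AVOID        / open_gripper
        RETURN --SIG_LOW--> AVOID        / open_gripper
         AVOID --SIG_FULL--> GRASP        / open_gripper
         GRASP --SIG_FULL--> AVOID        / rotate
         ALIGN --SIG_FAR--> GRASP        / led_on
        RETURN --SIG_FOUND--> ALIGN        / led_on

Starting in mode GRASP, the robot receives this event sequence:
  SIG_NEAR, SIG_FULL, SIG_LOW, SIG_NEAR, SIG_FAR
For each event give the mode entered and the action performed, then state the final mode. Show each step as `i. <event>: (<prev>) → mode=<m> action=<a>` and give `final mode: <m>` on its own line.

1. SIG_NEAR: (GRASP) → mode=RETURN action=rotate
2. SIG_FULL: (RETURN) → mode=GRASP action=open_gripper
3. SIG_LOW: (GRASP) → mode=ALIGN action=rotate
4. SIG_NEAR: (ALIGN) → mode=RETURN action=rotate
5. SIG_FAR: (RETURN) → mode=RETURN action=rotate

final mode: RETURN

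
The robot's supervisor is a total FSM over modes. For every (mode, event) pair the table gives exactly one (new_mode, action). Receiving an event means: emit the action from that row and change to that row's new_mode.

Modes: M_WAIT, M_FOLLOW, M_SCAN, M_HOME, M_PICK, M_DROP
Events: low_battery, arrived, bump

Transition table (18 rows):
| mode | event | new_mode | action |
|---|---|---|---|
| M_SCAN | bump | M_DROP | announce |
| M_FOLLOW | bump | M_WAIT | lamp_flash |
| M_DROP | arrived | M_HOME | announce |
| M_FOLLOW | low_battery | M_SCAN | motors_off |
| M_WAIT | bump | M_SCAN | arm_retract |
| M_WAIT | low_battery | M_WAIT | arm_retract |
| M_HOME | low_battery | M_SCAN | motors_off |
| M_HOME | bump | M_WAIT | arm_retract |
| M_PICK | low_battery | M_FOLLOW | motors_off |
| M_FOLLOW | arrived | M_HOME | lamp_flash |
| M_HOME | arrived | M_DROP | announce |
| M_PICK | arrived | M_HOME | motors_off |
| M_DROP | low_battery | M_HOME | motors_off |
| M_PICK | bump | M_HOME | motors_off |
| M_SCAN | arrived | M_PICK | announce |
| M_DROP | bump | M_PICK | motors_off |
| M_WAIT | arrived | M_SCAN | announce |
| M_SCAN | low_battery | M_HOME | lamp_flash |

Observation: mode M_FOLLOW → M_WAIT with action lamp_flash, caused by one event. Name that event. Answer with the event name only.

bump

try low_battery: (M_FOLLOW, low_battery) → (M_SCAN, motors_off)
try arrived: (M_FOLLOW, arrived) → (M_HOME, lamp_flash)
try bump: (M_FOLLOW, bump) → (M_WAIT, lamp_flash)  ← matches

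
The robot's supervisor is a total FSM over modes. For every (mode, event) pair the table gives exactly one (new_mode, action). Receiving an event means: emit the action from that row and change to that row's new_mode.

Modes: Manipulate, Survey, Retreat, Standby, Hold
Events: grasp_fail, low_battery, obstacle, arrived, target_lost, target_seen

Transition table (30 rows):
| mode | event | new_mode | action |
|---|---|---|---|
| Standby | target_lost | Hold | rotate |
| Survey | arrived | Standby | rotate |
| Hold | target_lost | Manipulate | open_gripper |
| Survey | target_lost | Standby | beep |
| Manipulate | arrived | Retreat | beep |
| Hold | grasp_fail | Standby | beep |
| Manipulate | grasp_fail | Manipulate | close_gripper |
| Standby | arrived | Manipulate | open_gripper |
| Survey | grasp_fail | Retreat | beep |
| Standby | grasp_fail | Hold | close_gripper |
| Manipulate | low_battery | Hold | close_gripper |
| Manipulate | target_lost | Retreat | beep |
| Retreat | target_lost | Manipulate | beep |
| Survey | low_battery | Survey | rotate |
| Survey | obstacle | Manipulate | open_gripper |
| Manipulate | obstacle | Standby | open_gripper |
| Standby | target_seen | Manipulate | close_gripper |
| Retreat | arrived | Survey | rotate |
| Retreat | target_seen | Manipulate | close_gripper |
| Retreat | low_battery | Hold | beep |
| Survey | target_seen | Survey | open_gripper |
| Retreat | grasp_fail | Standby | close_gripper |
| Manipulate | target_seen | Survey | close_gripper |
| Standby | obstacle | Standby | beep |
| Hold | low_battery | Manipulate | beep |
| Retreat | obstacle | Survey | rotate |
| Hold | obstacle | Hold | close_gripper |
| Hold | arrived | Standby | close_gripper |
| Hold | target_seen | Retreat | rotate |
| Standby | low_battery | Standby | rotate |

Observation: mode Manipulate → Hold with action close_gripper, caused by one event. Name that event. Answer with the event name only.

low_battery

try grasp_fail: (Manipulate, grasp_fail) → (Manipulate, close_gripper)
try low_battery: (Manipulate, low_battery) → (Hold, close_gripper)  ← matches
try obstacle: (Manipulate, obstacle) → (Standby, open_gripper)
try arrived: (Manipulate, arrived) → (Retreat, beep)
try target_lost: (Manipulate, target_lost) → (Retreat, beep)
try target_seen: (Manipulate, target_seen) → (Survey, close_gripper)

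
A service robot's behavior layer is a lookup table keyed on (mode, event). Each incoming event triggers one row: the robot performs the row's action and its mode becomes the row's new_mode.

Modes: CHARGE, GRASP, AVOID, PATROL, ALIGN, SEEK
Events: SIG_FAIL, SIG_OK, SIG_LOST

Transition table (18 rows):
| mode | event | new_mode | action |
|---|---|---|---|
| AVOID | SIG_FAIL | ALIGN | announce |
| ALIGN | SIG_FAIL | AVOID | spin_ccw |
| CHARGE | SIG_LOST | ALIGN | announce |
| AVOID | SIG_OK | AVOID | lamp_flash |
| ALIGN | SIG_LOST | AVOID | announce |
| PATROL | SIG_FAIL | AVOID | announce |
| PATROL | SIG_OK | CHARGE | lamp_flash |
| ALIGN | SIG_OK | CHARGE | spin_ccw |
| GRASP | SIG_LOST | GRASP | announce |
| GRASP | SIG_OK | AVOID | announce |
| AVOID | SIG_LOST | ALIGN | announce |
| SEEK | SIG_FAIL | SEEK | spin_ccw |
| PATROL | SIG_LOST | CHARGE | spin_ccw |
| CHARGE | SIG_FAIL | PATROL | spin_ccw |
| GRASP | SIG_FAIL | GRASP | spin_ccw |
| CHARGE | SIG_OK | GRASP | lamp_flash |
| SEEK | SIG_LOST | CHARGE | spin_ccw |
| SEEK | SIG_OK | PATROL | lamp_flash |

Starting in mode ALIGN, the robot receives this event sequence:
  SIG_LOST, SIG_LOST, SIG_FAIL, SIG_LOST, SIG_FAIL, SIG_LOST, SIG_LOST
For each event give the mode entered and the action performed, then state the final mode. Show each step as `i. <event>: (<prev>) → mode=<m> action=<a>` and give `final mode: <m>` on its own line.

1. SIG_LOST: (ALIGN) → mode=AVOID action=announce
2. SIG_LOST: (AVOID) → mode=ALIGN action=announce
3. SIG_FAIL: (ALIGN) → mode=AVOID action=spin_ccw
4. SIG_LOST: (AVOID) → mode=ALIGN action=announce
5. SIG_FAIL: (ALIGN) → mode=AVOID action=spin_ccw
6. SIG_LOST: (AVOID) → mode=ALIGN action=announce
7. SIG_LOST: (ALIGN) → mode=AVOID action=announce

final mode: AVOID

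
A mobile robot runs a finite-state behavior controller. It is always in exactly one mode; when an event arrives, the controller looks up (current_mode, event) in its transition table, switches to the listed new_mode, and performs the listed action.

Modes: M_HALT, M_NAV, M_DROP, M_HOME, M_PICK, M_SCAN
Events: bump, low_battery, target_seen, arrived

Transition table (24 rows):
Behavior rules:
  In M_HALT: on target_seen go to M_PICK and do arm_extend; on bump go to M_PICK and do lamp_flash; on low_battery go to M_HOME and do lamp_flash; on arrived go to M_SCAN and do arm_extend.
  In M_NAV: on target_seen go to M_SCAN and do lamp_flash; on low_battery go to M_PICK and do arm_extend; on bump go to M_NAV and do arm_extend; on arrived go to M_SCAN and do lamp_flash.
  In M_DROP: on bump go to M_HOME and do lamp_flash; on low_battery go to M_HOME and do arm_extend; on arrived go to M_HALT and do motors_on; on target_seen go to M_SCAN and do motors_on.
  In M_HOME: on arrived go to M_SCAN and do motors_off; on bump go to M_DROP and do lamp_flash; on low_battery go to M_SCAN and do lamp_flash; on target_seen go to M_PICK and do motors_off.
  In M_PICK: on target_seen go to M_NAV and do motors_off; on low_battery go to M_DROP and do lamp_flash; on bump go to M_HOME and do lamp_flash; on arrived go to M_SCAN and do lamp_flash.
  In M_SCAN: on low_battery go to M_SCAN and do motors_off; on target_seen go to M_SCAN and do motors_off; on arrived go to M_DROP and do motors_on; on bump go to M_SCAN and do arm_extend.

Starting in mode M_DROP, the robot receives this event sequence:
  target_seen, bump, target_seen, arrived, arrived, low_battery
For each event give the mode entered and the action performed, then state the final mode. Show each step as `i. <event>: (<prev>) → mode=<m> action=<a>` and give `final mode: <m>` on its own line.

final mode: M_HOME

1. target_seen: (M_DROP) → mode=M_SCAN action=motors_on
2. bump: (M_SCAN) → mode=M_SCAN action=arm_extend
3. target_seen: (M_SCAN) → mode=M_SCAN action=motors_off
4. arrived: (M_SCAN) → mode=M_DROP action=motors_on
5. arrived: (M_DROP) → mode=M_HALT action=motors_on
6. low_battery: (M_HALT) → mode=M_HOME action=lamp_flash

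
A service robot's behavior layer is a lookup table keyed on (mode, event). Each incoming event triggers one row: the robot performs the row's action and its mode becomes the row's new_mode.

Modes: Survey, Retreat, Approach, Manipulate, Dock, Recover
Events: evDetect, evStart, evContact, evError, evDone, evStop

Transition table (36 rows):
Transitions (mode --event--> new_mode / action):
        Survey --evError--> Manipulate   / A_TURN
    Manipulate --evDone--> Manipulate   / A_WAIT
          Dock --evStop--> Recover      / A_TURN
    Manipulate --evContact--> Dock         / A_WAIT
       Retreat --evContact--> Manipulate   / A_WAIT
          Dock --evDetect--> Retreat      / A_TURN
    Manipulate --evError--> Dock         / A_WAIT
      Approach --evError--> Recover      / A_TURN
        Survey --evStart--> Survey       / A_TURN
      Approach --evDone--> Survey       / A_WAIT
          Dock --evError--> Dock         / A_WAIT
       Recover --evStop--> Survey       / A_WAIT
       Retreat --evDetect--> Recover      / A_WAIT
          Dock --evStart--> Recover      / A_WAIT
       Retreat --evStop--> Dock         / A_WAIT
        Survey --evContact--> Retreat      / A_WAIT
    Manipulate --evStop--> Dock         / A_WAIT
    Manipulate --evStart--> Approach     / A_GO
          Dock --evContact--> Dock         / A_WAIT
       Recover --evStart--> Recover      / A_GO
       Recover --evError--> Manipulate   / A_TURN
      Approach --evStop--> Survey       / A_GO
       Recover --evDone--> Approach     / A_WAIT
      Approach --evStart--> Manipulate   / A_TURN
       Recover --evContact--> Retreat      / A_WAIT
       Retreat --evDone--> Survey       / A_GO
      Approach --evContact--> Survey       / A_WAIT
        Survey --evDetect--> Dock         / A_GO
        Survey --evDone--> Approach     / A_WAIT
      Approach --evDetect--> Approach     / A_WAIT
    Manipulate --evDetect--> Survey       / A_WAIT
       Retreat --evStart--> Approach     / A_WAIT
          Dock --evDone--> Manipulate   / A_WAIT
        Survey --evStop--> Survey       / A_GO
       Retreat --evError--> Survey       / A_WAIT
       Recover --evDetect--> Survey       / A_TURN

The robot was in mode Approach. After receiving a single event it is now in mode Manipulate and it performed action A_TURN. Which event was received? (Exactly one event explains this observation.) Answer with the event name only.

try evDetect: (Approach, evDetect) → (Approach, A_WAIT)
try evStart: (Approach, evStart) → (Manipulate, A_TURN)  ← matches
try evContact: (Approach, evContact) → (Survey, A_WAIT)
try evError: (Approach, evError) → (Recover, A_TURN)
try evDone: (Approach, evDone) → (Survey, A_WAIT)
try evStop: (Approach, evStop) → (Survey, A_GO)

evStart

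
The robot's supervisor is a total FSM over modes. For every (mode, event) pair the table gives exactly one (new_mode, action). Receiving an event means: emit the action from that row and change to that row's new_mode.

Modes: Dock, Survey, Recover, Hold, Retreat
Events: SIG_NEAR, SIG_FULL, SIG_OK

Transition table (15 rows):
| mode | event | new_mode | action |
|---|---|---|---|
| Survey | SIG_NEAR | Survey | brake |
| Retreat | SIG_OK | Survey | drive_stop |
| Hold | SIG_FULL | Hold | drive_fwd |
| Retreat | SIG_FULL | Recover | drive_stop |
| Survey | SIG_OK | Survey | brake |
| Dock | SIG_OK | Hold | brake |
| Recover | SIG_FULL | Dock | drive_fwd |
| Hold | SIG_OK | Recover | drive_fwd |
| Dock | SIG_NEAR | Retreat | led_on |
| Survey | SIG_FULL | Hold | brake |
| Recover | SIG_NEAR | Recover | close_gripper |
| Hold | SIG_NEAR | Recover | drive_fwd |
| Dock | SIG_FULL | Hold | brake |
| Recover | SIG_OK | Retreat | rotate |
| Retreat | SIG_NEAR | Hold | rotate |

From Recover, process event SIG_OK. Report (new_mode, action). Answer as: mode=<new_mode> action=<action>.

current mode = Recover; filter table to that mode:
  (Recover, SIG_FULL) → (Dock, drive_fwd)
  (Recover, SIG_NEAR) → (Recover, close_gripper)
  (Recover, SIG_OK) → (Retreat, rotate)  ← event matches
event = SIG_OK selects (Retreat, rotate)

mode=Retreat action=rotate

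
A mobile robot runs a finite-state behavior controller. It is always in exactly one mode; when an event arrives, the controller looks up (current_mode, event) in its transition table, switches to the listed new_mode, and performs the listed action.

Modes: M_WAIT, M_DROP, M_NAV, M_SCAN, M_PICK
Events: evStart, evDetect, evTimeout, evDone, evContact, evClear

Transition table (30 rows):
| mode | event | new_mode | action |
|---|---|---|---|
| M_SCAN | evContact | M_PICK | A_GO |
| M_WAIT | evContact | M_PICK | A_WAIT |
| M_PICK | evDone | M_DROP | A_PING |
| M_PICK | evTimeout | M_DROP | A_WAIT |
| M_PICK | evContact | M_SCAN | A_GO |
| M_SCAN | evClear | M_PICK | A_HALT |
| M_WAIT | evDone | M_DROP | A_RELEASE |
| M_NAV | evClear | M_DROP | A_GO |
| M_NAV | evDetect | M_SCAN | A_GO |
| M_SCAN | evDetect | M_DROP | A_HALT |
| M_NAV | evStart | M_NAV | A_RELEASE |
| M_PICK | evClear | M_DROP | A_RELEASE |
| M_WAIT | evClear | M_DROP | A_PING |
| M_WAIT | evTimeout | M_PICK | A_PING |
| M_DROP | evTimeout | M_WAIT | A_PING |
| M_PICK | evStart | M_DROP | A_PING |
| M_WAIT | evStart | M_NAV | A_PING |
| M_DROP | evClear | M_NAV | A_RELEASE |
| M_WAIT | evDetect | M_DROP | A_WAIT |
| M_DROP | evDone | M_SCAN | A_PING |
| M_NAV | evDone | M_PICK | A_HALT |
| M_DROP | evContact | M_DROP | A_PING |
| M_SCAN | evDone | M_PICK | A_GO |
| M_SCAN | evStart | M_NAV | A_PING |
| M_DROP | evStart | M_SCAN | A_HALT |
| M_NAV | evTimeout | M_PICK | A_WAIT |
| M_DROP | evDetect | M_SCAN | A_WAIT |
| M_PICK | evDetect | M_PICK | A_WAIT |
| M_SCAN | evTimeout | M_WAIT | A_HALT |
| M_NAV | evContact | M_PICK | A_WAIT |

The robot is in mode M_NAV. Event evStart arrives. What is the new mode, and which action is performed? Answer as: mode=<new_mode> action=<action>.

mode=M_NAV action=A_RELEASE

current mode = M_NAV; filter table to that mode:
  (M_NAV, evClear) → (M_DROP, A_GO)
  (M_NAV, evDetect) → (M_SCAN, A_GO)
  (M_NAV, evStart) → (M_NAV, A_RELEASE)  ← event matches
  (M_NAV, evDone) → (M_PICK, A_HALT)
  (M_NAV, evTimeout) → (M_PICK, A_WAIT)
  (M_NAV, evContact) → (M_PICK, A_WAIT)
event = evStart selects (M_NAV, A_RELEASE)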